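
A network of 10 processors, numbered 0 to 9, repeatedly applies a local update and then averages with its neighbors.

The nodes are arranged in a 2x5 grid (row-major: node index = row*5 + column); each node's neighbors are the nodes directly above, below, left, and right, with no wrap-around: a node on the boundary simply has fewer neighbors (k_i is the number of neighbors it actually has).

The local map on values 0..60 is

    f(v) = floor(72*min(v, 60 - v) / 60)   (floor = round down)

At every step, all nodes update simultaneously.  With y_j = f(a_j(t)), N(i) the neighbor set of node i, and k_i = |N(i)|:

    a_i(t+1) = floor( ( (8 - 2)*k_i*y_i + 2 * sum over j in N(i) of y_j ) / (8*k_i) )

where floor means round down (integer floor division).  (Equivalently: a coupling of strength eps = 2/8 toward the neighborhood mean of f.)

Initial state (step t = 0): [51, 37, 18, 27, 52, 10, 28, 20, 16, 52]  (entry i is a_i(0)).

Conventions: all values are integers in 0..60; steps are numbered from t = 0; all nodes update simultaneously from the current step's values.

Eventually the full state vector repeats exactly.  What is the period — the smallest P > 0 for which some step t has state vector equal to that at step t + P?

Answer: 2
Key observation: The state at step 7, [31, 31, 32, 33, 34, 31, 32, 32, 34, 35], reappears at step 9 — and no state repeats earlier — so the cycle the system enters has period 2.

Derivation:
t=0: [51, 37, 18, 27, 52, 10, 28, 20, 16, 52]
t=1: [12, 25, 22, 28, 11, 14, 30, 24, 19, 10]
t=2: [16, 28, 27, 29, 15, 18, 33, 28, 22, 13]
t=3: [21, 31, 32, 31, 19, 22, 31, 32, 26, 16]
t=4: [26, 33, 33, 32, 23, 26, 33, 32, 30, 20]
t=5: [31, 31, 32, 32, 27, 31, 32, 33, 34, 25]
t=6: [34, 33, 33, 32, 31, 33, 33, 32, 31, 30]
t=7: [31, 31, 32, 33, 34, 31, 32, 32, 34, 35]
t=8: [34, 33, 33, 31, 31, 33, 33, 32, 31, 30]
t=9: [31, 31, 32, 33, 34, 31, 32, 32, 34, 35]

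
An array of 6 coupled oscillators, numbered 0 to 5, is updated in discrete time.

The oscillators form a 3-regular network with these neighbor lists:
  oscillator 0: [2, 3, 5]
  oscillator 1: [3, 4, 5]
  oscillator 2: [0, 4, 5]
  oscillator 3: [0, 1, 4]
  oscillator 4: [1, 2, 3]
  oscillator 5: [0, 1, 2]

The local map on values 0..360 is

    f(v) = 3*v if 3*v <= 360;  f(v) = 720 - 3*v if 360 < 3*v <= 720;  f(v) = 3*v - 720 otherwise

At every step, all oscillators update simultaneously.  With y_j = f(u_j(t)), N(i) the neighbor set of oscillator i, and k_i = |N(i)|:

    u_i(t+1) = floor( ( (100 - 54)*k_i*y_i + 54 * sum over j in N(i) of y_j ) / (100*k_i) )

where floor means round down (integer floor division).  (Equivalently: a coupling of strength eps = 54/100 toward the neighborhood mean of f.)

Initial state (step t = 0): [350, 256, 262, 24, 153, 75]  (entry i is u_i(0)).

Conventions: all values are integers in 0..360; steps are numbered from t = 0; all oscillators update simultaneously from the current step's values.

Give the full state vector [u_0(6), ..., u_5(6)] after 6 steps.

Simulating step by step:
t=0: [350, 256, 262, 24, 153, 75]
t=1: [217, 122, 177, 148, 153, 183]
t=2: [146, 290, 177, 250, 267, 188]
t=3: [197, 117, 180, 106, 103, 183]
t=4: [179, 305, 192, 288, 294, 197]
t=5: [159, 168, 151, 163, 161, 153]
t=6: [248, 230, 256, 231, 237, 250]

Answer: [248, 230, 256, 231, 237, 250]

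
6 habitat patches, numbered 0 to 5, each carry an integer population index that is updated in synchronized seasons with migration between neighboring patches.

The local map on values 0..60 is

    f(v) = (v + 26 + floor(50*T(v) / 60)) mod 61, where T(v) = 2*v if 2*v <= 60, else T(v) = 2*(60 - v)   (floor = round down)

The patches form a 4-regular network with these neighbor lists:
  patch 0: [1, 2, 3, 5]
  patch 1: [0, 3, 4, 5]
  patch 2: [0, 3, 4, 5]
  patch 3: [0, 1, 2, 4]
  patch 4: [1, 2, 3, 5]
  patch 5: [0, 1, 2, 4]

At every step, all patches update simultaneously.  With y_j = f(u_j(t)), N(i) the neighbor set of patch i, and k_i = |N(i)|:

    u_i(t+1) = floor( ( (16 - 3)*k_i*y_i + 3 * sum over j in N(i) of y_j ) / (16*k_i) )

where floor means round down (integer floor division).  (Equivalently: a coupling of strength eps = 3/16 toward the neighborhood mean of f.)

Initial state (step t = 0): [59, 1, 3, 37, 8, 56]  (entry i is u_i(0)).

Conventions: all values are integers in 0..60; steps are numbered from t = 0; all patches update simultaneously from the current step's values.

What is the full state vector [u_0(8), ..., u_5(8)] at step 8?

Simulating step by step:
t=0: [59, 1, 3, 37, 8, 56]
t=1: [26, 29, 34, 38, 44, 28]
t=2: [35, 41, 41, 38, 36, 38]
t=3: [40, 37, 37, 39, 40, 39]
t=4: [38, 39, 39, 39, 38, 39]
t=5: [39, 39, 39, 39, 39, 39]
t=6: [39, 39, 39, 39, 39, 39]
t=7: [39, 39, 39, 39, 39, 39]
t=8: [39, 39, 39, 39, 39, 39]

Answer: [39, 39, 39, 39, 39, 39]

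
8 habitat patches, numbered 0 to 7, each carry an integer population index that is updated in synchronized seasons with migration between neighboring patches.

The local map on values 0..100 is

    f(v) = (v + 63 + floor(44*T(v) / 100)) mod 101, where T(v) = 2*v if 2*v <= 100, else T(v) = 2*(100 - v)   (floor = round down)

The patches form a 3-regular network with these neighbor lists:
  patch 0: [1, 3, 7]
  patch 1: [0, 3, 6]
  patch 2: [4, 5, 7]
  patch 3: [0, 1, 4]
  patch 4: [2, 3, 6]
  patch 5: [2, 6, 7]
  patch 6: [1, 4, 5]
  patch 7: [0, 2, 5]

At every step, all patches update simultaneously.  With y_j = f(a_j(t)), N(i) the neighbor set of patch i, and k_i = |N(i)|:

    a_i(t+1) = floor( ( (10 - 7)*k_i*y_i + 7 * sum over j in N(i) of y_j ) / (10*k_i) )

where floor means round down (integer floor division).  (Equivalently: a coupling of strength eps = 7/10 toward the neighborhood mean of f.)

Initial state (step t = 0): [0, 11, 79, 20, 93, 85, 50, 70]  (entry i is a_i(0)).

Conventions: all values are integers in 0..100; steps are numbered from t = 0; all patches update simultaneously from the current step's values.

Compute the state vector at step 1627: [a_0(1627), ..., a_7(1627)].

Simulating step by step:
t=0: [0, 11, 79, 20, 93, 85, 50, 70]
t=1: [75, 76, 59, 78, 68, 58, 64, 59]
t=2: [58, 58, 57, 58, 57, 56, 57, 57]
t=3: [56, 56, 56, 56, 56, 56, 56, 56]
t=4: [56, 56, 56, 56, 56, 56, 56, 56]

Answer: [56, 56, 56, 56, 56, 56, 56, 56]
Key observation: The state at step 3, [56, 56, 56, 56, 56, 56, 56, 56], reappears at step 4: the system is in a cycle of period 1 from step 3 on.  Therefore the state at step 1627 equals the state at step 3 + ((1627 - 3) mod 1) = 3, which is [56, 56, 56, 56, 56, 56, 56, 56].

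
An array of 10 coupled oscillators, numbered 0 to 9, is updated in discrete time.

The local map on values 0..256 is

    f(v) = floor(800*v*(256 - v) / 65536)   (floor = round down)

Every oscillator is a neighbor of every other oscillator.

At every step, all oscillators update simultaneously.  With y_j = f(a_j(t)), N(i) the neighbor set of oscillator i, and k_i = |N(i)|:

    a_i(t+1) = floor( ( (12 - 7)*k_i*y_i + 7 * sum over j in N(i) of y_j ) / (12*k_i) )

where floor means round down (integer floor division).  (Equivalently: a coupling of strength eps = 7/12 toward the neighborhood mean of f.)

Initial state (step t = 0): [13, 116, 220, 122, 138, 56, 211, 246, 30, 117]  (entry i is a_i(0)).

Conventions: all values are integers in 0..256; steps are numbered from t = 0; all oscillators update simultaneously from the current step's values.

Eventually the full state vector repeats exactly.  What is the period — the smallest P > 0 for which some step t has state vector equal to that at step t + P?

Simulating step by step:
t=0: [13, 116, 220, 122, 138, 56, 211, 246, 30, 117]
t=1: [96, 153, 117, 153, 153, 131, 124, 94, 112, 153]
t=2: [191, 192, 194, 192, 192, 195, 195, 190, 194, 192]
t=3: [149, 149, 147, 149, 149, 147, 147, 150, 147, 149]
t=4: [194, 194, 194, 194, 194, 194, 194, 194, 194, 194]
t=5: [146, 146, 146, 146, 146, 146, 146, 146, 146, 146]
t=6: [196, 196, 196, 196, 196, 196, 196, 196, 196, 196]
t=7: [143, 143, 143, 143, 143, 143, 143, 143, 143, 143]
t=8: [197, 197, 197, 197, 197, 197, 197, 197, 197, 197]
t=9: [141, 141, 141, 141, 141, 141, 141, 141, 141, 141]
t=10: [197, 197, 197, 197, 197, 197, 197, 197, 197, 197]

Answer: 2
Key observation: The state at step 8, [197, 197, 197, 197, 197, 197, 197, 197, 197, 197], reappears at step 10 — and no state repeats earlier — so the cycle the system enters has period 2.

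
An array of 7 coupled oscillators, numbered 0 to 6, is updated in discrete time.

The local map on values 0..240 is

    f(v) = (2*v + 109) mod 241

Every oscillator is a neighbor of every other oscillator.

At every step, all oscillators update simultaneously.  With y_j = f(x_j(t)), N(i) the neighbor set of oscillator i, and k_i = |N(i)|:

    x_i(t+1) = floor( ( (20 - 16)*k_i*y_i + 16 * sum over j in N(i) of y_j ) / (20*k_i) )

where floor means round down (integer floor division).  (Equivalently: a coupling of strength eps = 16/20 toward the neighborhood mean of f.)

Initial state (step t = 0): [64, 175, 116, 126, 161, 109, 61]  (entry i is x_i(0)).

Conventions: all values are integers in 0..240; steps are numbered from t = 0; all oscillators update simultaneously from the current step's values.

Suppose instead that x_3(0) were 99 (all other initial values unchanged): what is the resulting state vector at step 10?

Simulating step by step:
t=0: [64, 175, 116, 99, 161, 109, 61]
t=1: [166, 164, 157, 154, 163, 156, 165]
t=2: [190, 189, 188, 188, 189, 188, 190]
t=3: [4, 4, 4, 4, 4, 4, 4]
t=4: [117, 117, 117, 117, 117, 117, 117]
t=5: [102, 102, 102, 102, 102, 102, 102]
t=6: [72, 72, 72, 72, 72, 72, 72]
t=7: [12, 12, 12, 12, 12, 12, 12]
t=8: [133, 133, 133, 133, 133, 133, 133]
t=9: [134, 134, 134, 134, 134, 134, 134]
t=10: [136, 136, 136, 136, 136, 136, 136]

Answer: [136, 136, 136, 136, 136, 136, 136]
Key observation: This trace re-runs the system from the modified initial state.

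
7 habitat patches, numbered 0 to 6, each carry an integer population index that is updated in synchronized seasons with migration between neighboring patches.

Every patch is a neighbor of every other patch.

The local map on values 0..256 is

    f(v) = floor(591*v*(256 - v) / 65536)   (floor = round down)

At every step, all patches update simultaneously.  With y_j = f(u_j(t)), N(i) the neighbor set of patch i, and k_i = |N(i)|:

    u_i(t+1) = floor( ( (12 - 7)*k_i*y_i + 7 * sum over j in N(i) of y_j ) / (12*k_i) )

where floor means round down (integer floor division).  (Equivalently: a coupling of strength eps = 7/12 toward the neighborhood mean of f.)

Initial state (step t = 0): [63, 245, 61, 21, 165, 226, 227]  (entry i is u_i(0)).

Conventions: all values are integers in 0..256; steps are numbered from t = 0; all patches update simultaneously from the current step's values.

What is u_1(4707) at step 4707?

Answer: u_1(4707) = 145
Key observation: The state at step 5, [145, 145, 145, 145, 145, 145, 145], reappears at step 6: the system is in a cycle of period 1 from step 5 on.  Therefore the state at step 4707 equals the state at step 5 + ((4707 - 5) mod 1) = 5, which is [145, 145, 145, 145, 145, 145, 145].

Derivation:
t=0: [63, 245, 61, 21, 165, 226, 227]
t=1: [87, 60, 86, 66, 95, 71, 71]
t=2: [125, 116, 124, 119, 126, 120, 120]
t=3: [146, 146, 146, 146, 146, 146, 146]
t=4: [144, 144, 144, 144, 144, 144, 144]
t=5: [145, 145, 145, 145, 145, 145, 145]
t=6: [145, 145, 145, 145, 145, 145, 145]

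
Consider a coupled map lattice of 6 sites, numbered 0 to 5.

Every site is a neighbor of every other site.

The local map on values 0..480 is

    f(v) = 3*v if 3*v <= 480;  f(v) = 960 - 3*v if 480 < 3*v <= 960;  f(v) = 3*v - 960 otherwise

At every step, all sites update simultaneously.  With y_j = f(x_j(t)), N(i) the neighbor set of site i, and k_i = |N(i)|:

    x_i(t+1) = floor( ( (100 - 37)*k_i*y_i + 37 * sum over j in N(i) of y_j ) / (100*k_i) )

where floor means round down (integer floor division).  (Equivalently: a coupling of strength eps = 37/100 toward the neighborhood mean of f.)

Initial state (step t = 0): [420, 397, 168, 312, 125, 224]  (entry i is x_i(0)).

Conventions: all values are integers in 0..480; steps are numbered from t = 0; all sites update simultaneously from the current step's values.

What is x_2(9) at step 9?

Simulating step by step:
t=0: [420, 397, 168, 312, 125, 224]
t=1: [290, 252, 377, 137, 332, 284]
t=2: [125, 188, 170, 303, 95, 135]
t=3: [353, 365, 395, 173, 303, 370]
t=4: [136, 156, 206, 326, 109, 164]
t=5: [377, 410, 340, 160, 332, 410]
t=6: [190, 245, 128, 362, 115, 245]
t=7: [342, 250, 338, 195, 317, 250]
t=8: [105, 185, 98, 276, 73, 185]
t=9: [306, 356, 294, 204, 252, 356]

Answer: x_2(9) = 294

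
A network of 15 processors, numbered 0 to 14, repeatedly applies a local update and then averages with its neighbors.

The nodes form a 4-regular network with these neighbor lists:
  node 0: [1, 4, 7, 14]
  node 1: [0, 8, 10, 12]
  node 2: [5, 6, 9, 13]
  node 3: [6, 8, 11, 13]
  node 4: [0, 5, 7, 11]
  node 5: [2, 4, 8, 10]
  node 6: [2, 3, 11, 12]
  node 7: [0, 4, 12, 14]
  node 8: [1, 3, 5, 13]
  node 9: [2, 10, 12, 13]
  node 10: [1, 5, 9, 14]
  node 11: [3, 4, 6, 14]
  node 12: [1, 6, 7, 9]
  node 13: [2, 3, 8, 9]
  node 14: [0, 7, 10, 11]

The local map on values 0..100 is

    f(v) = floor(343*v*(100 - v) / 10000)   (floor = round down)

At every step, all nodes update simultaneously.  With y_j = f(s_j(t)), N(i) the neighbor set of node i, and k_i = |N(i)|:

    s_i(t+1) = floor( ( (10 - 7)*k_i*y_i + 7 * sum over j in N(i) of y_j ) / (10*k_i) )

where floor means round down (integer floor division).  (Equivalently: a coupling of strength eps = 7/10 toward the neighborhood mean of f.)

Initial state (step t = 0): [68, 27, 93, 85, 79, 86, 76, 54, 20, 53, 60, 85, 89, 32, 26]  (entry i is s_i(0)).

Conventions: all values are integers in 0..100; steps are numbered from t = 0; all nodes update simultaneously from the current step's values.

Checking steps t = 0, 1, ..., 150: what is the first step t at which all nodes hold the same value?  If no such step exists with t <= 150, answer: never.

Simulating step by step:
t=0: [68, 27, 93, 85, 79, 86, 76, 54, 20, 53, 60, 85, 89, 32, 26]  (not all equal)
t=1: [69, 62, 52, 53, 59, 49, 43, 65, 55, 62, 69, 52, 62, 57, 69]  (not all equal)
t=2: [76, 78, 83, 84, 80, 82, 83, 77, 83, 80, 77, 82, 80, 83, 75]  (not all equal)
t=3: [59, 56, 49, 47, 55, 51, 49, 58, 49, 52, 57, 52, 54, 48, 59]  (not all equal)
t=4: [82, 84, 85, 85, 83, 84, 85, 83, 84, 84, 84, 84, 84, 85, 83]  (not all equal)
t=5: [48, 46, 44, 44, 47, 45, 44, 48, 44, 44, 46, 45, 45, 44, 47]  (not all equal)
t=6: [85, 84, 84, 84, 84, 84, 84, 84, 84, 84, 84, 84, 84, 84, 84]  (not all equal)
t=7: [45, 45, 46, 46, 45, 46, 46, 45, 46, 46, 46, 46, 46, 46, 45]  (not all equal)
t=8: [84, 84, 85, 85, 84, 84, 85, 84, 84, 85, 84, 84, 84, 85, 84]  (not all equal)
t=9: [46, 46, 43, 44, 46, 45, 44, 46, 44, 44, 45, 44, 44, 43, 46]  (not all equal)
t=10: [85, 84, 84, 84, 84, 84, 84, 84, 84, 84, 84, 84, 84, 84, 84]  (not all equal)

Answer: never
Key observation: The state at step 6 reappears at step 10 — the system is in a cycle of period 4 from step 6 on.  No step 0..10 is synchronized, and the cycle repeats forever, so no step up to 150 (or ever) has all nodes equal.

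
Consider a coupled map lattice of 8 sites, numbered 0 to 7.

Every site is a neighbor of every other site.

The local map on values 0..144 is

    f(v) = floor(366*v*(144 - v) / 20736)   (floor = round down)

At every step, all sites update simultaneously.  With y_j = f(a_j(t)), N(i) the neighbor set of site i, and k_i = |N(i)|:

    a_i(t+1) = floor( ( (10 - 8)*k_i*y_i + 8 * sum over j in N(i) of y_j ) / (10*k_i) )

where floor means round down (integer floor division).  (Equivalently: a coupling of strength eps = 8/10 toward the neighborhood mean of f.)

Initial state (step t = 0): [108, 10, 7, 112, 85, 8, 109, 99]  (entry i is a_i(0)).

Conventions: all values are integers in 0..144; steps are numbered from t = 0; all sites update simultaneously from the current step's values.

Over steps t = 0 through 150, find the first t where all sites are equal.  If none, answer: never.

Simulating step by step:
t=0: [108, 10, 7, 112, 85, 8, 109, 99]  (not all equal)
t=1: [54, 50, 49, 53, 55, 49, 53, 54]  (not all equal)
t=2: [84, 83, 83, 84, 84, 83, 84, 84]  (not all equal)
t=3: [88, 88, 88, 88, 88, 88, 88, 88]  (all equal)

Answer: 3
Key observation: Synchronization is absorbing here: once all sites are equal they stay equal, and step 3 is the first all-equal step.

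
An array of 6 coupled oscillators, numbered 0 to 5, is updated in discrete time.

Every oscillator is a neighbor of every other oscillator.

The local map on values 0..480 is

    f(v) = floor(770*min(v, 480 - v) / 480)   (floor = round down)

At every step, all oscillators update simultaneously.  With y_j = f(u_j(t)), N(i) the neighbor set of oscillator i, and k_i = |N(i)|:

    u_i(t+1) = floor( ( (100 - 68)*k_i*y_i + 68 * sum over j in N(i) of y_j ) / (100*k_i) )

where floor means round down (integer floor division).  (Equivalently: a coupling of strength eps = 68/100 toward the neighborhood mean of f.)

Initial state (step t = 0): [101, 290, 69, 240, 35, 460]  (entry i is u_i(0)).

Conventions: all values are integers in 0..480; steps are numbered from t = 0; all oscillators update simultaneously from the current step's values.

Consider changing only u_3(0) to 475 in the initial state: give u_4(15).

Simulating step by step:
t=0: [101, 290, 69, 475, 35, 460]
t=1: [121, 147, 111, 92, 101, 97]
t=2: [181, 188, 178, 172, 175, 174]
t=3: [285, 287, 285, 283, 284, 283]
t=4: [312, 312, 312, 313, 313, 313]
t=5: [268, 268, 268, 267, 267, 267]
t=6: [340, 340, 340, 340, 340, 340]
t=7: [224, 224, 224, 224, 224, 224]
t=8: [359, 359, 359, 359, 359, 359]
t=9: [194, 194, 194, 194, 194, 194]
t=10: [311, 311, 311, 311, 311, 311]
t=11: [271, 271, 271, 271, 271, 271]
t=12: [335, 335, 335, 335, 335, 335]
t=13: [232, 232, 232, 232, 232, 232]
t=14: [372, 372, 372, 372, 372, 372]
t=15: [173, 173, 173, 173, 173, 173]

Answer: u_4(15) = 173
Key observation: This trace re-runs the system from the modified initial state.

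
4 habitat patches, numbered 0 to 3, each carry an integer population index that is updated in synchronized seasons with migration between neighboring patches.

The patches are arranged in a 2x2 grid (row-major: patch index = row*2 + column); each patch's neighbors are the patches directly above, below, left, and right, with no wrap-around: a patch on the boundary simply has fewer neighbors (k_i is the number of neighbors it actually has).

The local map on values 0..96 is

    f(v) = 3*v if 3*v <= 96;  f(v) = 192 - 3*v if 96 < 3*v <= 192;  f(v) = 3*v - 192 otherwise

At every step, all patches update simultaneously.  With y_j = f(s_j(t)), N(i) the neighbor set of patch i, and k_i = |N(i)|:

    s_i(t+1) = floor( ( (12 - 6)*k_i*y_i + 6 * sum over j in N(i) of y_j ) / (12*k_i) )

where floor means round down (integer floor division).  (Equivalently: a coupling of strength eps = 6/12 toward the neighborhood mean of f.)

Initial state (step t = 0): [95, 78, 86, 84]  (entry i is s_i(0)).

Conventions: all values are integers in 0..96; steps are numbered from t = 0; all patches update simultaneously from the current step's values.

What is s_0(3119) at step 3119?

Answer: s_0(3119) = 29
Key observation: The state at step 8, [74, 42, 74, 42], reappears at step 14: the system is in a cycle of period 6 from step 8 on.  Therefore the state at step 3119 equals the state at step 8 + ((3119 - 8) mod 6) = 11, which is [29, 69, 29, 69].

Derivation:
t=0: [95, 78, 86, 84]
t=1: [73, 59, 71, 57]
t=2: [22, 19, 22, 19]
t=3: [63, 59, 63, 59]
t=4: [6, 12, 6, 12]
t=5: [22, 31, 22, 31]
t=6: [72, 86, 72, 86]
t=7: [34, 55, 34, 55]
t=8: [74, 42, 74, 42]
t=9: [39, 57, 39, 57]
t=10: [61, 34, 61, 34]
t=11: [29, 69, 29, 69]
t=12: [69, 33, 69, 33]
t=13: [34, 73, 34, 73]
t=14: [74, 42, 74, 42]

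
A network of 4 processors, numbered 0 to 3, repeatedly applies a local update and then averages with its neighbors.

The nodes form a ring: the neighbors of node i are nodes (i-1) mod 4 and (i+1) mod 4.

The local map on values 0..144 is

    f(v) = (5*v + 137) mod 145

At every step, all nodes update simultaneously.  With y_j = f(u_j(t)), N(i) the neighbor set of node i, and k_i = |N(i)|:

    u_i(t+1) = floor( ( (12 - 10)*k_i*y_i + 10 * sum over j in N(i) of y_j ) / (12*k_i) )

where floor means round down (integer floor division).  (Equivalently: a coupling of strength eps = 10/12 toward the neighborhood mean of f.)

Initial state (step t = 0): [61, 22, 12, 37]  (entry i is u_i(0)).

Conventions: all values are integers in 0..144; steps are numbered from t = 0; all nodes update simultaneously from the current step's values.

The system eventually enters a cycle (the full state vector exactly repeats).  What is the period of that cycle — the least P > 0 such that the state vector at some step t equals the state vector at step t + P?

Simulating step by step:
t=0: [61, 22, 12, 37]
t=1: [57, 41, 64, 29]
t=2: [100, 72, 82, 87]
t=3: [92, 80, 101, 93]
t=4: [54, 49, 62, 36]
t=5: [69, 69, 51, 58]
t=6: [84, 69, 93, 84]
t=7: [90, 67, 74, 80]
t=8: [59, 39, 69, 49]
t=9: [79, 85, 63, 94]
t=10: [80, 68, 67, 52]
t=11: [79, 64, 68, 75]
t=12: [57, 61, 48, 70]
t=13: [46, 92, 39, 99]
t=14: [41, 52, 35, 58]
t=15: [110, 48, 105, 53]
t=16: [100, 93, 96, 97]
t=17: [36, 42, 32, 46]
t=18: [60, 23, 57, 27]
t=19: [97, 73, 119, 77]
t=20: [71, 31, 65, 34]
t=21: [17, 35, 12, 37]
t=22: [35, 57, 31, 59]
t=23: [117, 32, 114, 33]
t=24: [31, 113, 29, 114]
t=25: [104, 78, 126, 79]
t=26: [91, 64, 85, 65]
t=27: [22, 61, 41, 62]
t=28: [24, 65, 16, 66]
t=29: [43, 81, 36, 82]
t=30: [101, 54, 95, 55]
t=31: [109, 58, 104, 59]
t=32: [133, 97, 129, 98]
t=33: [49, 62, 46, 63]
t=34: [27, 72, 24, 73]
t=35: [74, 109, 72, 110]
t=36: [99, 72, 97, 73]
t=37: [62, 49, 60, 50]
t=38: [80, 21, 79, 22]
t=39: [99, 99, 99, 99]
t=40: [52, 52, 52, 52]
t=41: [107, 107, 107, 107]
t=42: [92, 92, 92, 92]
t=43: [17, 17, 17, 17]
t=44: [77, 77, 77, 77]
t=45: [87, 87, 87, 87]
t=46: [137, 137, 137, 137]
t=47: [97, 97, 97, 97]
t=48: [42, 42, 42, 42]
t=49: [57, 57, 57, 57]
t=50: [132, 132, 132, 132]
t=51: [72, 72, 72, 72]
t=52: [62, 62, 62, 62]
t=53: [12, 12, 12, 12]
t=54: [52, 52, 52, 52]

Answer: 14
Key observation: The state at step 40, [52, 52, 52, 52], reappears at step 54 — and no state repeats earlier — so the cycle the system enters has period 14.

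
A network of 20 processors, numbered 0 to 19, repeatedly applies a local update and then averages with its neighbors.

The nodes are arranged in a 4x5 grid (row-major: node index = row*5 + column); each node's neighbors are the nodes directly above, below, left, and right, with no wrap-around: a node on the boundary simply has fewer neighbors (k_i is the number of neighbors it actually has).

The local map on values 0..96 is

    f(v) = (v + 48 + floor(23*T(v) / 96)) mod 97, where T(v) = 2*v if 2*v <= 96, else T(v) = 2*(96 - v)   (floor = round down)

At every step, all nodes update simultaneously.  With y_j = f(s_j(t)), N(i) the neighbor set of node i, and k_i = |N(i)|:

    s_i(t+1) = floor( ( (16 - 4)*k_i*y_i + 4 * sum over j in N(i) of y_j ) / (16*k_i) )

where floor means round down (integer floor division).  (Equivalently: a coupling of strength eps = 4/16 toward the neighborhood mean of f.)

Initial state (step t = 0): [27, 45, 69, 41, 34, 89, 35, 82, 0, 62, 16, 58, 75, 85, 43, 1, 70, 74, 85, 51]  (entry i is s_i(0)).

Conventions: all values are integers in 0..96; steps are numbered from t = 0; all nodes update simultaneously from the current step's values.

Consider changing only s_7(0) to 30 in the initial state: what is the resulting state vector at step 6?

Answer: [75, 18, 55, 30, 15, 61, 31, 69, 42, 31, 61, 34, 42, 40, 29, 63, 39, 40, 39, 30]
Key observation: This trace re-runs the system from the modified initial state.

Derivation:
t=0: [27, 45, 69, 41, 34, 89, 35, 30, 0, 62, 16, 58, 75, 85, 43, 1, 70, 74, 85, 51]
t=1: [72, 22, 34, 15, 5, 45, 12, 76, 46, 27, 63, 29, 39, 39, 18, 49, 34, 35, 39, 24]
t=2: [37, 68, 16, 58, 60, 23, 62, 32, 26, 77, 32, 73, 14, 12, 70, 20, 10, 2, 13, 72]
t=3: [18, 32, 66, 35, 29, 72, 37, 87, 78, 40, 87, 42, 66, 64, 36, 77, 60, 53, 62, 38]
t=4: [71, 80, 34, 14, 69, 35, 15, 38, 33, 18, 38, 16, 30, 28, 6, 36, 27, 25, 26, 9]
t=5: [29, 37, 10, 61, 41, 10, 59, 21, 86, 70, 11, 69, 84, 87, 60, 14, 78, 85, 84, 63]
t=6: [75, 18, 55, 30, 15, 61, 31, 69, 42, 31, 61, 34, 42, 40, 29, 63, 39, 40, 39, 30]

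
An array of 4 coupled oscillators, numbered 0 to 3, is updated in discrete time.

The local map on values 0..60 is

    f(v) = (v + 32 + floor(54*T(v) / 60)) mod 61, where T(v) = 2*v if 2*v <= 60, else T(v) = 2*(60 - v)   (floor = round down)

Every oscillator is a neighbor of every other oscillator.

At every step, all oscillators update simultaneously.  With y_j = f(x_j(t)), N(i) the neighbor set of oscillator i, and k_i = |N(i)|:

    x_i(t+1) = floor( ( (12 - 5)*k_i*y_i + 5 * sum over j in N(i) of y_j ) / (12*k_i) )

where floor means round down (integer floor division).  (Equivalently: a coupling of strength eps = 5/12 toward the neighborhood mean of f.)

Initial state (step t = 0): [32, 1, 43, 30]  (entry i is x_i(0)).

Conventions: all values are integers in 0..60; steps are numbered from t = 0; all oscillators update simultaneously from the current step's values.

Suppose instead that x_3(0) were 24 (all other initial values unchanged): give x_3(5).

Simulating step by step:
t=0: [32, 1, 43, 24]
t=1: [47, 38, 43, 40]
t=2: [43, 46, 44, 45]
t=3: [43, 42, 43, 43]
t=4: [44, 44, 44, 44]
t=5: [43, 43, 43, 43]

Answer: x_3(5) = 43
Key observation: This trace re-runs the system from the modified initial state.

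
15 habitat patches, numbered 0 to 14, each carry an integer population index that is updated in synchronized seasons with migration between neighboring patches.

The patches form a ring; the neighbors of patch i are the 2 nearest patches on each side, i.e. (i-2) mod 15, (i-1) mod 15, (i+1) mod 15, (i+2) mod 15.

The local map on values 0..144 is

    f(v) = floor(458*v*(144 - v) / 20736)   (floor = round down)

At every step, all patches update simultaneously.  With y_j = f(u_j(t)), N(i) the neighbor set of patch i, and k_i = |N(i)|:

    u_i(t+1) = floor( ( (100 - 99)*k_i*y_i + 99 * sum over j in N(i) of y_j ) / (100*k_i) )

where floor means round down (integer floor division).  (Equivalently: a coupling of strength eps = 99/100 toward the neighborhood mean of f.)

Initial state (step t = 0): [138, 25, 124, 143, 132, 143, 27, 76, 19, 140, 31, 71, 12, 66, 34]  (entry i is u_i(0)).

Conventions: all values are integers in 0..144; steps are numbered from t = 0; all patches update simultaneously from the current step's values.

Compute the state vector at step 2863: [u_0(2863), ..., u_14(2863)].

Simulating step by step:
t=0: [138, 25, 124, 143, 132, 143, 27, 76, 19, 140, 31, 71, 12, 66, 34]
t=1: [77, 39, 30, 38, 32, 54, 50, 34, 67, 88, 53, 59, 95, 62, 57]
t=2: [96, 96, 92, 87, 93, 88, 95, 107, 99, 102, 108, 107, 109, 108, 104]
t=3: [95, 101, 103, 104, 105, 100, 99, 100, 92, 89, 90, 87, 86, 90, 92]
t=4: [100, 97, 94, 93, 94, 94, 97, 101, 102, 104, 107, 108, 107, 106, 103]
t=5: [96, 99, 101, 102, 102, 100, 98, 96, 93, 90, 89, 88, 88, 90, 93]
t=6: [101, 98, 96, 95, 96, 97, 99, 101, 103, 105, 106, 107, 106, 105, 103]
t=7: [95, 97, 99, 100, 100, 99, 97, 95, 92, 90, 89, 88, 89, 90, 93]
t=8: [102, 100, 98, 98, 98, 98, 100, 102, 104, 105, 107, 107, 106, 105, 104]
t=9: [94, 95, 97, 98, 98, 97, 95, 94, 91, 89, 88, 88, 88, 90, 92]
t=10: [103, 101, 100, 100, 100, 100, 102, 103, 105, 106, 107, 107, 107, 106, 105]
t=11: [92, 94, 95, 96, 96, 95, 94, 92, 90, 89, 87, 87, 87, 89, 90]
t=12: [105, 103, 102, 101, 101, 102, 103, 105, 106, 107, 108, 108, 108, 107, 106]
t=13: [90, 91, 93, 94, 94, 93, 91, 90, 88, 87, 86, 85, 86, 87, 88]
t=14: [106, 105, 104, 104, 104, 104, 105, 106, 108, 108, 109, 109, 109, 108, 108]
t=15: [87, 88, 90, 90, 90, 90, 88, 87, 86, 85, 84, 84, 84, 85, 86]
t=16: [108, 108, 107, 107, 107, 107, 108, 108, 109, 110, 110, 110, 110, 110, 109]
t=17: [84, 85, 86, 86, 86, 86, 85, 84, 83, 83, 82, 82, 82, 83, 83]
t=18: [110, 110, 110, 110, 110, 110, 110, 110, 111, 111, 111, 111, 111, 111, 111]
t=19: [81, 81, 82, 82, 82, 82, 81, 81, 80, 80, 80, 80, 80, 80, 80]
t=20: [112, 112, 112, 112, 112, 112, 112, 112, 112, 112, 113, 113, 113, 112, 112]
t=21: [79, 79, 79, 79, 79, 79, 79, 79, 78, 78, 77, 77, 77, 78, 78]
t=22: [113, 113, 113, 113, 113, 113, 113, 113, 113, 113, 113, 113, 113, 113, 113]
t=23: [77, 77, 77, 77, 77, 77, 77, 77, 77, 77, 77, 77, 77, 77, 77]
t=24: [113, 113, 113, 113, 113, 113, 113, 113, 113, 113, 113, 113, 113, 113, 113]

Answer: [77, 77, 77, 77, 77, 77, 77, 77, 77, 77, 77, 77, 77, 77, 77]
Key observation: The state at step 22, [113, 113, 113, 113, 113, 113, 113, 113, 113, 113, 113, 113, 113, 113, 113], reappears at step 24: the system is in a cycle of period 2 from step 22 on.  Therefore the state at step 2863 equals the state at step 22 + ((2863 - 22) mod 2) = 23, which is [77, 77, 77, 77, 77, 77, 77, 77, 77, 77, 77, 77, 77, 77, 77].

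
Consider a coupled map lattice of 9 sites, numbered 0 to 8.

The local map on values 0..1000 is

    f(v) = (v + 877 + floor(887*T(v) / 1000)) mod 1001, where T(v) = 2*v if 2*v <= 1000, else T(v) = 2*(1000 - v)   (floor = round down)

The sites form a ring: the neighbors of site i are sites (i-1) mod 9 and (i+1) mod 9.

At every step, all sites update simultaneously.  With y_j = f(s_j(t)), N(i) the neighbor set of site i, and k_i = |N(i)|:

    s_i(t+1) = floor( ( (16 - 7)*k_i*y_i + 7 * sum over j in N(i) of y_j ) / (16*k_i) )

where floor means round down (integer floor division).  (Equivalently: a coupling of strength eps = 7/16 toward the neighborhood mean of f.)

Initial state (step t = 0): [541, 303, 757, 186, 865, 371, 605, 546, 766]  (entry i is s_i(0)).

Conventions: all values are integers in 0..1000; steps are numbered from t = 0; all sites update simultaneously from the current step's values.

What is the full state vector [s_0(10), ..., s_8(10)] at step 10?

Simulating step by step:
t=0: [541, 303, 757, 186, 865, 371, 605, 546, 766]
t=1: [298, 466, 277, 448, 834, 762, 348, 178, 131]
t=2: [483, 388, 424, 207, 40, 217, 566, 443, 368]
t=3: [524, 593, 335, 480, 757, 530, 245, 299, 573]
t=4: [223, 336, 539, 305, 132, 269, 518, 562, 322]
t=5: [622, 613, 464, 509, 430, 457, 322, 342, 587]
t=6: [174, 169, 184, 193, 124, 262, 643, 674, 325]
t=7: [446, 356, 382, 363, 344, 419, 244, 274, 543]
t=8: [301, 714, 907, 882, 667, 323, 457, 528, 291]
t=9: [569, 416, 765, 779, 454, 494, 301, 315, 592]
t=10: [164, 73, 47, 67, 139, 322, 616, 618, 316]

Answer: [164, 73, 47, 67, 139, 322, 616, 618, 316]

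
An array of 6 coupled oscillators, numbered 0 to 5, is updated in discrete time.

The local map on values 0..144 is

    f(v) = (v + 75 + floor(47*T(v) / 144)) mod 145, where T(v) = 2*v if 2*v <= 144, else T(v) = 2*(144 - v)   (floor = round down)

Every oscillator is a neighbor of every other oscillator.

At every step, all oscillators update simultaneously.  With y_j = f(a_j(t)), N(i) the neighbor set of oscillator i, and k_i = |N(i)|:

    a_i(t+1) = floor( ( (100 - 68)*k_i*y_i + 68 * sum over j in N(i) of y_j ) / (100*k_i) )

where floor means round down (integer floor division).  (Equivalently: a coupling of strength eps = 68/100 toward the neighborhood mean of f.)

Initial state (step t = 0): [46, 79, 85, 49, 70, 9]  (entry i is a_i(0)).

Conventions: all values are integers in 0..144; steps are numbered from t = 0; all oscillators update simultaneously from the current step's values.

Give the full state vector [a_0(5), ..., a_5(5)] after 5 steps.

Simulating step by step:
t=0: [46, 79, 85, 49, 70, 9]
t=1: [35, 43, 44, 36, 42, 50]
t=2: [82, 57, 58, 82, 84, 60]
t=3: [41, 36, 36, 41, 41, 37]
t=4: [139, 137, 137, 139, 139, 137]
t=5: [71, 71, 71, 71, 71, 71]

Answer: [71, 71, 71, 71, 71, 71]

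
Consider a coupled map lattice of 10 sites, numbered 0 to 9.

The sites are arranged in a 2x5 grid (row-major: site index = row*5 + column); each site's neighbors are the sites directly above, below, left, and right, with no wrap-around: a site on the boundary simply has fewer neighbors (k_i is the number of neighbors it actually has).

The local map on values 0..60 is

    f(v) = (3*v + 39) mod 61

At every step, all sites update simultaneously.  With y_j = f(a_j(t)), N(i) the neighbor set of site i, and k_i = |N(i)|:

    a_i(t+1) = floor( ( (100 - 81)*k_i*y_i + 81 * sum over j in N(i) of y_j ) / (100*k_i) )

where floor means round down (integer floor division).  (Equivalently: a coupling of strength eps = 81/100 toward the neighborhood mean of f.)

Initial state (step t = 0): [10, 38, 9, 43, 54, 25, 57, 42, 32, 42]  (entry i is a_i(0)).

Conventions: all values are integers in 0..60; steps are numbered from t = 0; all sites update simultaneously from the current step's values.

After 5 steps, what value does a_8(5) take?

Simulating step by step:
t=0: [10, 38, 9, 43, 54, 25, 57, 42, 32, 42]
t=1: [35, 16, 33, 18, 39, 24, 39, 20, 38, 20]
t=2: [34, 24, 28, 27, 34, 32, 37, 29, 35, 33]
t=3: [29, 22, 30, 22, 33, 21, 23, 14, 25, 19]
t=4: [35, 24, 30, 28, 35, 28, 37, 32, 36, 34]
t=5: [24, 24, 18, 14, 12, 20, 22, 18, 13, 22]

Answer: a_8(5) = 13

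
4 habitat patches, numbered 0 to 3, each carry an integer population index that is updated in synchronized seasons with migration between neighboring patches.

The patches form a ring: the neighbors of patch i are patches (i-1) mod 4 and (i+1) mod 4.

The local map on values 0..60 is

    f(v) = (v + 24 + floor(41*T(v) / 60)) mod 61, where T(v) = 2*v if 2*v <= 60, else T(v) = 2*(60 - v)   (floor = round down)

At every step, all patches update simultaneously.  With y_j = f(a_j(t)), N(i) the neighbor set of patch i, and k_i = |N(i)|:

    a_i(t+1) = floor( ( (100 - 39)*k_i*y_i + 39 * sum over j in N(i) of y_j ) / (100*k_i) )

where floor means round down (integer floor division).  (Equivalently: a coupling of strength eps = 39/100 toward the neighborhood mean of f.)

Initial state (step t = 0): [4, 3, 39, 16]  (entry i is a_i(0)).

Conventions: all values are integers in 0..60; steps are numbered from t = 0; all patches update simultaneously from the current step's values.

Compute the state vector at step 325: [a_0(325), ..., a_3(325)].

Simulating step by step:
t=0: [4, 3, 39, 16]
t=1: [26, 31, 24, 12]
t=2: [31, 28, 28, 40]
t=3: [31, 29, 29, 30]
t=4: [32, 31, 31, 33]
t=5: [32, 33, 32, 32]
t=6: [32, 32, 32, 33]
t=7: [32, 33, 32, 32]

Answer: [32, 33, 32, 32]
Key observation: The state at step 5, [32, 33, 32, 32], reappears at step 7: the system is in a cycle of period 2 from step 5 on.  Therefore the state at step 325 equals the state at step 5 + ((325 - 5) mod 2) = 5, which is [32, 33, 32, 32].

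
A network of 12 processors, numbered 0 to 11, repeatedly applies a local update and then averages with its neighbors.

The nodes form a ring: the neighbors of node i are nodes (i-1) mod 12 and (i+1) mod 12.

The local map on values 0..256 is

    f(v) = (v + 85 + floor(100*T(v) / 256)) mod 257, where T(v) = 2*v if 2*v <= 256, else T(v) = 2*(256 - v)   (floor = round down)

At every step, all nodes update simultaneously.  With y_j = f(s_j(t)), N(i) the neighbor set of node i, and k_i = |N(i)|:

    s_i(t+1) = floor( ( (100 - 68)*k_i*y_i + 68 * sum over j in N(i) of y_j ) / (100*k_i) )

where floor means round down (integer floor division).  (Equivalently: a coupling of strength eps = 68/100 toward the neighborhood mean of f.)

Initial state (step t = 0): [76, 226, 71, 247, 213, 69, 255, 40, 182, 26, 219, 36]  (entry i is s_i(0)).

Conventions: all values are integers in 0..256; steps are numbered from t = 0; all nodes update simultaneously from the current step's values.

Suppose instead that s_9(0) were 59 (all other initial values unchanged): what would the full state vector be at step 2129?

Answer: [218, 218, 218, 218, 218, 218, 218, 218, 218, 218, 218, 218]
Key observation: The state at step 10, [75, 75, 75, 75, 75, 75, 75, 75, 75, 75, 75, 75], reappears at step 12: the system is in a cycle of period 2 from step 10 on.  Therefore the state at step 2129 equals the state at step 10 + ((2129 - 10) mod 2) = 11, which is [218, 218, 218, 218, 218, 218, 218, 218, 218, 218, 218, 218].

Derivation:
t=0: [76, 226, 71, 247, 213, 69, 255, 40, 182, 59, 219, 36]
t=1: [147, 171, 121, 123, 121, 119, 149, 100, 139, 109, 139, 147]
t=2: [61, 55, 51, 44, 43, 47, 34, 42, 28, 46, 46, 59]
t=3: [188, 183, 173, 166, 164, 157, 157, 145, 153, 155, 174, 182]
t=4: [67, 67, 65, 64, 63, 62, 60, 60, 60, 62, 64, 67]
t=5: [204, 202, 201, 198, 197, 194, 192, 191, 192, 195, 199, 202]
t=6: [72, 71, 71, 71, 70, 70, 69, 69, 69, 70, 71, 71]
t=7: [211, 211, 211, 210, 209, 208, 207, 207, 207, 209, 210, 211]
t=8: [74, 74, 73, 73, 73, 73, 73, 73, 73, 73, 73, 73]
t=9: [215, 215, 215, 215, 215, 215, 215, 215, 215, 215, 215, 215]
t=10: [75, 75, 75, 75, 75, 75, 75, 75, 75, 75, 75, 75]
t=11: [218, 218, 218, 218, 218, 218, 218, 218, 218, 218, 218, 218]
t=12: [75, 75, 75, 75, 75, 75, 75, 75, 75, 75, 75, 75]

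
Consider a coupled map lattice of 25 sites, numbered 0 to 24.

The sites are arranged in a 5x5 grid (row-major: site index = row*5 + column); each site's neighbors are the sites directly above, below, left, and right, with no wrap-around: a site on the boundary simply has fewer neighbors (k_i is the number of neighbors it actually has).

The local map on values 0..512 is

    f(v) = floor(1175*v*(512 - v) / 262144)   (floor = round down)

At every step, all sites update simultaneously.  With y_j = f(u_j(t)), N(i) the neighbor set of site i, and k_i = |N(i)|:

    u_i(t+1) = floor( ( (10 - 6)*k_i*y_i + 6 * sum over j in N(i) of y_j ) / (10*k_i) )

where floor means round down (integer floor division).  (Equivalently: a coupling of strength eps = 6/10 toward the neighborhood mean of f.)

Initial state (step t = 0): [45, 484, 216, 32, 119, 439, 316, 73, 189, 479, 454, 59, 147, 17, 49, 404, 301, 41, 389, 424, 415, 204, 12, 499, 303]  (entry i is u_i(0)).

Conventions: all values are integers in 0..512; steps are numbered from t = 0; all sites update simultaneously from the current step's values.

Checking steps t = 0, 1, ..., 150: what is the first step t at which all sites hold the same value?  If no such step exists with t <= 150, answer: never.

Answer: 5
Key observation: Synchronization is absorbing here: once all sites are equal they stay equal, and step 5 is the first all-equal step.

Derivation:
t=0: [45, 484, 216, 32, 119, 439, 316, 73, 189, 479, 454, 59, 147, 17, 49, 404, 301, 41, 389, 424, 415, 204, 12, 499, 303]  (not all equal)
t=1: [98, 155, 168, 180, 125, 155, 180, 218, 156, 144, 138, 185, 153, 139, 95, 194, 215, 149, 133, 186, 214, 210, 89, 116, 172]  (not all equal)
t=2: [221, 240, 264, 251, 237, 235, 264, 267, 252, 223, 251, 262, 253, 227, 218, 270, 275, 235, 232, 241, 282, 261, 213, 213, 247]  (not all equal)
t=3: [290, 291, 292, 292, 291, 291, 292, 293, 291, 289, 292, 292, 292, 290, 288, 291, 292, 290, 289, 291, 291, 290, 287, 287, 290]  (not all equal)
t=4: [288, 287, 287, 287, 287, 287, 287, 287, 287, 288, 287, 287, 287, 288, 288, 287, 287, 287, 288, 288, 288, 288, 288, 288, 288]  (not all equal)
t=5: [289, 289, 289, 289, 289, 289, 289, 289, 289, 289, 289, 289, 289, 289, 289, 289, 289, 289, 289, 289, 289, 289, 289, 289, 289]  (all equal)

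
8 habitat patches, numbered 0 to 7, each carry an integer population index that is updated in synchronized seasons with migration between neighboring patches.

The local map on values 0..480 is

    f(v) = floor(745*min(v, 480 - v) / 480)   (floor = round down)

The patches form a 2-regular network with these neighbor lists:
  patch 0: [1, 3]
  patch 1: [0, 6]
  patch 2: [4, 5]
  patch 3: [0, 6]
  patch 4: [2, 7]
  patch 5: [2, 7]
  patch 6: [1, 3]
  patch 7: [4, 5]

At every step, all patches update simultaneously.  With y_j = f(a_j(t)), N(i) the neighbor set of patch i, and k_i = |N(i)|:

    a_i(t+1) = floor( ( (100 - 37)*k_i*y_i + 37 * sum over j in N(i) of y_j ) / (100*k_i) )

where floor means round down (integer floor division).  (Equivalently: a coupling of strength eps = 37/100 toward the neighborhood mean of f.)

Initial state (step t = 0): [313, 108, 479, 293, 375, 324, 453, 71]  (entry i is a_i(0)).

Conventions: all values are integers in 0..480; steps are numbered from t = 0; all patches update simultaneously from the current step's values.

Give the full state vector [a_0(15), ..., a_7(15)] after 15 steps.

Answer: [215, 198, 334, 215, 335, 333, 198, 334]

Derivation:
t=0: [313, 108, 479, 293, 375, 324, 453, 71]
t=1: [247, 160, 75, 238, 122, 172, 110, 144]
t=2: [341, 254, 157, 330, 181, 230, 221, 224]
t=3: [243, 323, 270, 249, 285, 333, 323, 336]
t=4: [342, 265, 302, 338, 291, 245, 264, 238]
t=5: [237, 311, 295, 240, 303, 348, 313, 354]
t=6: [348, 280, 269, 350, 261, 217, 280, 211]
t=7: [223, 290, 330, 221, 334, 332, 289, 330]
t=8: [335, 303, 230, 334, 228, 230, 304, 230]
t=9: [234, 264, 355, 234, 354, 356, 264, 355]
t=10: [357, 340, 193, 357, 194, 192, 340, 193]
t=11: [194, 212, 299, 194, 300, 298, 212, 299]
t=12: [306, 323, 280, 306, 279, 281, 323, 280]
t=13: [265, 247, 309, 265, 310, 308, 247, 309]
t=14: [338, 355, 264, 338, 263, 265, 355, 264]
t=15: [215, 198, 334, 215, 335, 333, 198, 334]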